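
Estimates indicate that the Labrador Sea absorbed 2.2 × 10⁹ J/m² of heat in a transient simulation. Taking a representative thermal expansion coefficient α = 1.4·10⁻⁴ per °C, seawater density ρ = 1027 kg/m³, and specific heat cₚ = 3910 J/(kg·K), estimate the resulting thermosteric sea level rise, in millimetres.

Δh = αQ/(ρcₚ) = 1.4×10⁻⁴ × 2.2×10⁹ / (1027 × 3910) ≈ 0.076701 m

77 mm of thermosteric rise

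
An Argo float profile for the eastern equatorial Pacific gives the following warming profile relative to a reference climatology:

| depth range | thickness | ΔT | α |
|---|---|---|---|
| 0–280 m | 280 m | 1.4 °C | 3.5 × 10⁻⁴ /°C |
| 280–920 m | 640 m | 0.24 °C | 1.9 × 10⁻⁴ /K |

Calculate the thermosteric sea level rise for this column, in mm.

170 mm

1.4 × 280 × 3.5×10⁻⁴ = 0.13720 m
1.9×10⁻⁴ × 0.24 × 640 = 0.029184 m
Δh = 0.13720 + 0.029184 = 0.166384 m ≈ 170 mm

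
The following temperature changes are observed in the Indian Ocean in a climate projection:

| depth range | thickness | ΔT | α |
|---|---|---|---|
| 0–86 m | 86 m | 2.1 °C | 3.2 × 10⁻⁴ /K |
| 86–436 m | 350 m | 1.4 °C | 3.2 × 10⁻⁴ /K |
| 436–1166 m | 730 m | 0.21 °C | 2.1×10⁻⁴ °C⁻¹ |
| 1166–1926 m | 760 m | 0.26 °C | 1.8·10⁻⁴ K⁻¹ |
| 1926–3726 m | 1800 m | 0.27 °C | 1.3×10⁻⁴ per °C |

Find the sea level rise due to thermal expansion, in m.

0–86 m: 2.1 × 86 × 3.2×10⁻⁴ = 0.057792 m
Layer 2: 1.4 × 3.2×10⁻⁴ × 350 = 0.15680 m
Layer 3: 0.21 × 2.1×10⁻⁴ × 730 = 0.032193 m
Layer 4: 1.8×10⁻⁴ × 0.26 × 760 = 0.035568 m
Layer 5: 1800 × 0.27 × 1.3×10⁻⁴ = 0.06318 m
Δh = 0.057792 + 0.15680 + 0.032193 + 0.035568 + 0.06318 = 0.345533 m

Δh = 0.35 m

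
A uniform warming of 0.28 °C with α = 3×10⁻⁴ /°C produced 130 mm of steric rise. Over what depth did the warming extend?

H = Δh/(αΔT) = 0.13 / (3×10⁻⁴ × 0.28) ≈ 1548 m

about 1550 m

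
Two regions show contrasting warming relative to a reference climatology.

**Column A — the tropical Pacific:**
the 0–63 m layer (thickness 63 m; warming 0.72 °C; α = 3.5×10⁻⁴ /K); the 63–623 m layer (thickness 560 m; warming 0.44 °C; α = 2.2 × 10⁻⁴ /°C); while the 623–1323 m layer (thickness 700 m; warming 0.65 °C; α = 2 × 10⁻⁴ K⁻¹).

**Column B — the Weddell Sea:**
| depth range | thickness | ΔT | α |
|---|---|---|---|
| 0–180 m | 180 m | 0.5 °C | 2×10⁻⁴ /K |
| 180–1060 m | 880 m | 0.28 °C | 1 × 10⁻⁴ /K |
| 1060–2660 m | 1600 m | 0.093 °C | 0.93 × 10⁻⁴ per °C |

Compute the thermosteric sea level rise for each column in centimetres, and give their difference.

Δh_A ≈ 16.1 cm, Δh_B ≈ 5.65 cm; difference ≈ 10.5 cm

A Layer 1: 0.72 × 63 × 3.5×10⁻⁴ = 0.015876 m
A 560 × 0.44 × 2.2×10⁻⁴ = 0.054208 m
A 623–1323 m: 2×10⁻⁴ × 0.65 × 700 = 0.09100 m
A total: 0.161084 m
B 0–180 m: 0.5 × 180 × 2×10⁻⁴ = 0.01800 m
B 180–1060 m: 1×10⁻⁴ × 0.28 × 880 = 0.02464 m
B Layer 3: 1600 × 0.93×10⁻⁴ × 0.093 = 0.0138384 m
B total: 0.0564784 m
Difference: 0.161084 − 0.0564784 = 0.1046056 m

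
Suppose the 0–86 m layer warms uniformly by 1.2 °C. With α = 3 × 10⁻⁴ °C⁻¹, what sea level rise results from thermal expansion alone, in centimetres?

3.1 cm of thermosteric rise

Δh = αΔT·H = 3×10⁻⁴ × 1.2 × 86 = 0.03096 m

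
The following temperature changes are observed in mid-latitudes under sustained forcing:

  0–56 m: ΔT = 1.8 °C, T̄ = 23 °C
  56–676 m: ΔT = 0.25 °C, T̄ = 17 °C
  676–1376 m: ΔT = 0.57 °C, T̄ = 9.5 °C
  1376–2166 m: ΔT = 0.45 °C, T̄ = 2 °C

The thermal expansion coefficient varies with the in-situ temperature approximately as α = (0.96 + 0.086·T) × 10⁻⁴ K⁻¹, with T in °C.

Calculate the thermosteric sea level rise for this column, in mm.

about 178 mm

Layer 1: α = (0.96 + 0.086×23)×10⁻⁴ = 2.938×10⁻⁴ K⁻¹
Layer 2: α = (0.96 + 0.086×17)×10⁻⁴ = 2.422×10⁻⁴ K⁻¹
Layer 3: α = (0.96 + 0.086×9.5)×10⁻⁴ = 1.777×10⁻⁴ K⁻¹
Layer 4: α = (0.96 + 0.086×2)×10⁻⁴ = 1.132×10⁻⁴ K⁻¹
1.8 × 56 × 2.938×10⁻⁴ = 0.02961504 m
56–676 m: 2.422×10⁻⁴ × 0.25 × 620 = 0.037541 m
676–1376 m: 700 × 0.57 × 1.777×10⁻⁴ = 0.0709023 m
Layer 4: 1.132×10⁻⁴ × 0.45 × 790 = 0.0402426 m
Δh = 0.02961504 + 0.037541 + 0.0709023 + 0.0402426 = 0.17830094 m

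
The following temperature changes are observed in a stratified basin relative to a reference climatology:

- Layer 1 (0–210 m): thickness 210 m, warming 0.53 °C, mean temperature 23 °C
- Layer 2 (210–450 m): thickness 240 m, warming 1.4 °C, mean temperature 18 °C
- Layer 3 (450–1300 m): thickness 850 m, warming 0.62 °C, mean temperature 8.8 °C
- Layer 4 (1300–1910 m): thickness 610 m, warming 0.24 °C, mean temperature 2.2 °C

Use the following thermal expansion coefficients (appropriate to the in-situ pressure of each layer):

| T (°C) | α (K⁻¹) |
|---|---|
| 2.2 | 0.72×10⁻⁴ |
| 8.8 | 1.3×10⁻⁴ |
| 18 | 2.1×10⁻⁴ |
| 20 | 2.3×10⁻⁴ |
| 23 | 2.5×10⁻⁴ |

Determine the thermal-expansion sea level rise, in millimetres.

Layer 1 at 23 °C → α = 2.5×10⁻⁴ K⁻¹
Layer 2 at 18 °C → α = 2.1×10⁻⁴ K⁻¹
Layer 3 at 8.8 °C → α = 1.3×10⁻⁴ K⁻¹
Layer 4 at 2.2 °C → α = 0.72×10⁻⁴ K⁻¹
Layer 1: 0.53 × 2.5×10⁻⁴ × 210 = 0.027825 m
210–450 m: 240 × 1.4 × 2.1×10⁻⁴ = 0.07056 m
450–1300 m: 1.3×10⁻⁴ × 0.62 × 850 = 0.06851 m
1300–1910 m: 0.72×10⁻⁴ × 0.24 × 610 = 0.0105408 m
Δh = 0.027825 + 0.07056 + 0.06851 + 0.0105408 = 0.1774358 m

177 mm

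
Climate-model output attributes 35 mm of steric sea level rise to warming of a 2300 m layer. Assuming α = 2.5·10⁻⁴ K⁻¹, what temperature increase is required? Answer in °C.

about 0.061 °C

ΔT = Δh/(αH) = 0.035 / (2.5×10⁻⁴ × 2300) ≈ 0.06087 °C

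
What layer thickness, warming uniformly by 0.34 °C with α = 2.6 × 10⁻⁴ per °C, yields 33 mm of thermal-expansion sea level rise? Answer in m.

H = Δh/(αΔT) = 0.033 / (2.6×10⁻⁴ × 0.34) ≈ 373.3 m

H ≈ 373 m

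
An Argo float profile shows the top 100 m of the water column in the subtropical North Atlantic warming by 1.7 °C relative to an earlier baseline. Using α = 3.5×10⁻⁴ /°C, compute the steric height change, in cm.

Δh ≈ 5.95 cm

Δh = αΔT·H = 3.5×10⁻⁴ × 1.7 × 100 = 0.05950 m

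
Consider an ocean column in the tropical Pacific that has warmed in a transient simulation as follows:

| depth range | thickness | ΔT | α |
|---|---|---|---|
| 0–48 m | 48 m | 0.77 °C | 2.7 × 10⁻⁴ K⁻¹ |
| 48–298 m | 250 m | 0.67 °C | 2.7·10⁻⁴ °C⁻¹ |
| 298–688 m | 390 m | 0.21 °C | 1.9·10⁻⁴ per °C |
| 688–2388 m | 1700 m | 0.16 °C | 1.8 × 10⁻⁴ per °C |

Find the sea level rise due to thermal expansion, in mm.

120 mm of thermosteric rise

Layer 1: 2.7×10⁻⁴ × 48 × 0.77 = 0.0099792 m
Layer 2: 0.67 × 2.7×10⁻⁴ × 250 = 0.045225 m
Layer 3: 0.21 × 390 × 1.9×10⁻⁴ = 0.015561 m
688–2388 m: 0.16 × 1700 × 1.8×10⁻⁴ = 0.04896 m
Δh = 0.0099792 + 0.045225 + 0.015561 + 0.04896 = 0.1197252 m ≈ 120 mm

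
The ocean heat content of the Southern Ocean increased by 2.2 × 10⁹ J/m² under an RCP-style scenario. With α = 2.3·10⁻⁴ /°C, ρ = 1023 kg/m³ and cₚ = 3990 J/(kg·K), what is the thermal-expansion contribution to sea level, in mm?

Δh ≈ 124 mm

Δh = αQ/(ρcₚ) = 2.3×10⁻⁴ × 2.2×10⁹ / (1023 × 3990) ≈ 0.12397 m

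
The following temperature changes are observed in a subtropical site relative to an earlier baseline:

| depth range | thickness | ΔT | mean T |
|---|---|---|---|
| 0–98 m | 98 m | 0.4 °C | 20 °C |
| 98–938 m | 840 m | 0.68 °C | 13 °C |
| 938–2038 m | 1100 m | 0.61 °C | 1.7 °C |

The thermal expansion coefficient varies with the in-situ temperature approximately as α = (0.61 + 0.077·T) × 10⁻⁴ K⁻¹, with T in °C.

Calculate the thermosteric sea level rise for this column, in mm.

about 150 mm

Layer 1: α = (0.61 + 0.077×20)×10⁻⁴ = 2.15×10⁻⁴ K⁻¹
Layer 2: α = (0.61 + 0.077×13)×10⁻⁴ = 1.611×10⁻⁴ K⁻¹
Layer 3: α = (0.61 + 0.077×1.7)×10⁻⁴ = 0.7409×10⁻⁴ K⁻¹
98 × 2.15×10⁻⁴ × 0.4 = 0.008428 m
Layer 2: 0.68 × 840 × 1.611×10⁻⁴ = 0.09202032 m
Layer 3: 0.7409×10⁻⁴ × 0.61 × 1100 = 0.04971439 m
Δh = 0.008428 + 0.09202032 + 0.04971439 = 0.15016271 m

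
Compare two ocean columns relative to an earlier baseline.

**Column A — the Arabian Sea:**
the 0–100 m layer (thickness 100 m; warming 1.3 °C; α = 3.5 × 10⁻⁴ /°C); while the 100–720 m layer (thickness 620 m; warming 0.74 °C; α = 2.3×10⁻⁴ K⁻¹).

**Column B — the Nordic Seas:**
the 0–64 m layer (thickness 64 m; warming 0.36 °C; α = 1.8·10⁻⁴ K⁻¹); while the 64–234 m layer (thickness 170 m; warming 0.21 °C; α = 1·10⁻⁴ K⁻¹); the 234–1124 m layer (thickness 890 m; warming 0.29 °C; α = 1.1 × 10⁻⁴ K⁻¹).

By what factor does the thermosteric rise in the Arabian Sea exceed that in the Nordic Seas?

a factor of 4.2

A 0–100 m: 1.3 × 100 × 3.5×10⁻⁴ = 0.04550 m
A 620 × 2.3×10⁻⁴ × 0.74 = 0.105524 m
A total: 0.151024 m
B Layer 1: 0.36 × 64 × 1.8×10⁻⁴ = 0.0041472 m
B Layer 2: 0.21 × 1×10⁻⁴ × 170 = 0.00357 m
B 890 × 0.29 × 1.1×10⁻⁴ = 0.028391 m
B total: 0.0361082 m
Ratio: 0.151024 / 0.0361082 ≈ 4.183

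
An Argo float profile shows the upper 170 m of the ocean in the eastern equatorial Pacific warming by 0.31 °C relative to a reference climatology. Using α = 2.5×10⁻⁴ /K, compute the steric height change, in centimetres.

about 1.32 cm

Δh = αΔT·H = 2.5×10⁻⁴ × 0.31 × 170 = 0.013175 m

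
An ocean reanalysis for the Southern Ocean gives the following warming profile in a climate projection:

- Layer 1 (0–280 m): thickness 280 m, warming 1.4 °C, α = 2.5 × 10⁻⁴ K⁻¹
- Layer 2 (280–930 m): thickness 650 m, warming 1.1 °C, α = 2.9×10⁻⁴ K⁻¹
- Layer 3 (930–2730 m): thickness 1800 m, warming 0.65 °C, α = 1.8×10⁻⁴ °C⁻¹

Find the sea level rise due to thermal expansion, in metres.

Layer 1: 2.5×10⁻⁴ × 1.4 × 280 = 0.09800 m
280–930 m: 1.1 × 2.9×10⁻⁴ × 650 = 0.20735 m
1800 × 0.65 × 1.8×10⁻⁴ = 0.21060 m
Δh = 0.09800 + 0.20735 + 0.21060 = 0.51595 m ≈ 0.52 m

Δh = 0.52 m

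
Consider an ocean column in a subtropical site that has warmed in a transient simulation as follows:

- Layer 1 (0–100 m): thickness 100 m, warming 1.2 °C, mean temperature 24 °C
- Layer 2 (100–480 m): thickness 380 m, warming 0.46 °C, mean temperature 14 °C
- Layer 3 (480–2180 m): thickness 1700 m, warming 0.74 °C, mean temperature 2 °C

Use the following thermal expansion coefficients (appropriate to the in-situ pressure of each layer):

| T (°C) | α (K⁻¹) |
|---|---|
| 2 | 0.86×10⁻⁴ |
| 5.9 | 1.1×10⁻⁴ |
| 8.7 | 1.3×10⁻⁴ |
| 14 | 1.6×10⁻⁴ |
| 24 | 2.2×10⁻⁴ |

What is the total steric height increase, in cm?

about 16.3 cm

Layer 1 at 24 °C → α = 2.2×10⁻⁴ K⁻¹
Layer 2 at 14 °C → α = 1.6×10⁻⁴ K⁻¹
Layer 3 at 2 °C → α = 0.86×10⁻⁴ K⁻¹
100 × 2.2×10⁻⁴ × 1.2 = 0.02640 m
100–480 m: 380 × 0.46 × 1.6×10⁻⁴ = 0.027968 m
480–2180 m: 0.86×10⁻⁴ × 0.74 × 1700 = 0.108188 m
Δh = 0.02640 + 0.027968 + 0.108188 = 0.162556 m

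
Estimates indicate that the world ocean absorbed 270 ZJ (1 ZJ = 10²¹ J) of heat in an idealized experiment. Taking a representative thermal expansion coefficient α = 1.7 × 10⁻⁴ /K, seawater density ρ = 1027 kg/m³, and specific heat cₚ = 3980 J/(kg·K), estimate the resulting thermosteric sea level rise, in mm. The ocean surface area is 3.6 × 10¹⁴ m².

31.2 mm of thermosteric rise

Per unit area: Q = 270×10²¹ / (3.6×10¹⁴) = 7.5×10⁸ J/m²
Δh = αQ/(ρcₚ) = 1.7×10⁻⁴ × 7.5×10⁸ / (1027 × 3980) ≈ 0.031193 m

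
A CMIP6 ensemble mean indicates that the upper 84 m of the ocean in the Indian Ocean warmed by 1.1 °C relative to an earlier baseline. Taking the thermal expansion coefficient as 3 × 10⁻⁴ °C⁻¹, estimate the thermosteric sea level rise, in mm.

Δh = αΔT·H = 3×10⁻⁴ × 1.1 × 84 = 0.02772 m

Δh ≈ 27.7 mm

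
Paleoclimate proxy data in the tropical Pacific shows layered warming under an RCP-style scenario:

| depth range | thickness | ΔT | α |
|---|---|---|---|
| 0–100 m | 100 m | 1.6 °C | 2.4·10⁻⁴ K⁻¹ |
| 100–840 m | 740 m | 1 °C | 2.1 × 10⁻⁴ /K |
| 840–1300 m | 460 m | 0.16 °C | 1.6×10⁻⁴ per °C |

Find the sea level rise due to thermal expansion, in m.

Δh ≈ 0.21 m

1.6 × 100 × 2.4×10⁻⁴ = 0.03840 m
Layer 2: 740 × 2.1×10⁻⁴ × 1 = 0.15540 m
Layer 3: 0.16 × 1.6×10⁻⁴ × 460 = 0.011776 m
Δh = 0.03840 + 0.15540 + 0.011776 = 0.205576 m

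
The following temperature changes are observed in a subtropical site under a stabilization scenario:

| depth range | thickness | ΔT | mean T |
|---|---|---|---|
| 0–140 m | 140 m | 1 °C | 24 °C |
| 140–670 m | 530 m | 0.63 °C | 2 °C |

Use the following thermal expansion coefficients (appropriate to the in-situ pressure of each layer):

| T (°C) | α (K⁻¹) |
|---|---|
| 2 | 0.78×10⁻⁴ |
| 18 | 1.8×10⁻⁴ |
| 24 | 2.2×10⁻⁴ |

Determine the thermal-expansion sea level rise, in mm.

Layer 1 at 24 °C → α = 2.2×10⁻⁴ K⁻¹
Layer 2 at 2 °C → α = 0.78×10⁻⁴ K⁻¹
2.2×10⁻⁴ × 140 × 1 = 0.03080 m
140–670 m: 0.78×10⁻⁴ × 0.63 × 530 = 0.0260442 m
Δh = 0.03080 + 0.0260442 = 0.0568442 m

56.8 mm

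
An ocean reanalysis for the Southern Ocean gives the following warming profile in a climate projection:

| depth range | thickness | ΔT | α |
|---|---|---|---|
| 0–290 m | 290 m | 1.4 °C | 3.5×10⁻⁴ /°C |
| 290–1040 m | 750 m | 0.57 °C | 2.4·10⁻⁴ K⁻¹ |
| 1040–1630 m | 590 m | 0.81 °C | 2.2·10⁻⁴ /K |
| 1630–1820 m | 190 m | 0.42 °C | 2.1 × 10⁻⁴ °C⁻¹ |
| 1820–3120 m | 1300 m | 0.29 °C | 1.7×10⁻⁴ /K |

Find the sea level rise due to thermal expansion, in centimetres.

Δh ≈ 43.1 cm

0–290 m: 3.5×10⁻⁴ × 290 × 1.4 = 0.14210 m
Layer 2: 2.4×10⁻⁴ × 0.57 × 750 = 0.10260 m
1040–1630 m: 0.81 × 2.2×10⁻⁴ × 590 = 0.105138 m
1630–1820 m: 190 × 0.42 × 2.1×10⁻⁴ = 0.016758 m
Layer 5: 0.29 × 1.7×10⁻⁴ × 1300 = 0.06409 m
Δh = 0.14210 + 0.10260 + 0.105138 + 0.016758 + 0.06409 = 0.430686 m ≈ 43.1 cm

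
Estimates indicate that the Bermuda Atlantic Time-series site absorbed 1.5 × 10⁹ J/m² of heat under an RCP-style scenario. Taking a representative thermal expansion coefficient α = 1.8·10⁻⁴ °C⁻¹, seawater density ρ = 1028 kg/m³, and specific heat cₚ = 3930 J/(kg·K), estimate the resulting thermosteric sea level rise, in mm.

66.8 mm

Δh = αQ/(ρcₚ) = 1.8×10⁻⁴ × 1.5×10⁹ / (1028 × 3930) ≈ 0.066831 m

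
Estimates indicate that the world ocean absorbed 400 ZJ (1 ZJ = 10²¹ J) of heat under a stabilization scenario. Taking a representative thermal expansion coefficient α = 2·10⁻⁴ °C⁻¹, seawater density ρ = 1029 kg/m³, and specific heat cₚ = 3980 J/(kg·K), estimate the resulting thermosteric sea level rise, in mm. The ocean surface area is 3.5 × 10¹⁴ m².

Per unit area: Q = 400×10²¹ / (3.5×10¹⁴) ≈ 1.143×10⁹ J/m²
Δh = αQ/(ρcₚ) = 2×10⁻⁴ × 1.143×10⁹ / (1029 × 3980) ≈ 0.055818 m

56 mm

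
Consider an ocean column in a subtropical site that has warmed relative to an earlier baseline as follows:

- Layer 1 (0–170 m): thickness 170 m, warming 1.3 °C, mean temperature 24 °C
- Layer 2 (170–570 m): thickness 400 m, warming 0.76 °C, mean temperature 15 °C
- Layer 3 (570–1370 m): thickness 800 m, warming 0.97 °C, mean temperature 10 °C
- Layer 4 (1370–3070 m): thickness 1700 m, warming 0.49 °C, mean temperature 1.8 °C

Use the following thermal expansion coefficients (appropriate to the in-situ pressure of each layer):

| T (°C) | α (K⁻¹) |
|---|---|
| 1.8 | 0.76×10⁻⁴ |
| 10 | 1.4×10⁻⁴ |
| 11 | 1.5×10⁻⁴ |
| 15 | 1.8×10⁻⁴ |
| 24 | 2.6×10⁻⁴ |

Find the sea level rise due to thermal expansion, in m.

Layer 1 at 24 °C → α = 2.6×10⁻⁴ K⁻¹
Layer 2 at 15 °C → α = 1.8×10⁻⁴ K⁻¹
Layer 3 at 10 °C → α = 1.4×10⁻⁴ K⁻¹
Layer 4 at 1.8 °C → α = 0.76×10⁻⁴ K⁻¹
0–170 m: 2.6×10⁻⁴ × 170 × 1.3 = 0.05746 m
170–570 m: 1.8×10⁻⁴ × 0.76 × 400 = 0.05472 m
570–1370 m: 1.4×10⁻⁴ × 0.97 × 800 = 0.10864 m
1700 × 0.76×10⁻⁴ × 0.49 = 0.063308 m
Δh = 0.05746 + 0.05472 + 0.10864 + 0.063308 = 0.284128 m

about 0.28 m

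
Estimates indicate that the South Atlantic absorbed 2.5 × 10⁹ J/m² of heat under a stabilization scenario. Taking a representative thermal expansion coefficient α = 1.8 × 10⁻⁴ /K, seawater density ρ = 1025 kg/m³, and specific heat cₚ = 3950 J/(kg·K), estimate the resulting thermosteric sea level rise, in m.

Δh = αQ/(ρcₚ) = 1.8×10⁻⁴ × 2.5×10⁹ / (1025 × 3950) ≈ 0.11115 m

Δh ≈ 0.111 m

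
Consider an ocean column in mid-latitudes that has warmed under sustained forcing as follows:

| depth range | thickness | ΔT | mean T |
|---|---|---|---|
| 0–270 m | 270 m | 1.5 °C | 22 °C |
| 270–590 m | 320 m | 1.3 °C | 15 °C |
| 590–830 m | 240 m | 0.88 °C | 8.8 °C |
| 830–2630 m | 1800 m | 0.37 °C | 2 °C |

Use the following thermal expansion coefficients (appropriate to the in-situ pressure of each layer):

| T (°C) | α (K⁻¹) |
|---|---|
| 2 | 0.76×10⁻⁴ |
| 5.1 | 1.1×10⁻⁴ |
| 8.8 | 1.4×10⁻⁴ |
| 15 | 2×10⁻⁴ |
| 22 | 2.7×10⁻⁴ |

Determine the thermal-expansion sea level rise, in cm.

27.3 cm of thermosteric rise

Layer 1 at 22 °C → α = 2.7×10⁻⁴ K⁻¹
Layer 2 at 15 °C → α = 2×10⁻⁴ K⁻¹
Layer 3 at 8.8 °C → α = 1.4×10⁻⁴ K⁻¹
Layer 4 at 2 °C → α = 0.76×10⁻⁴ K⁻¹
Layer 1: 270 × 2.7×10⁻⁴ × 1.5 = 0.10935 m
270–590 m: 2×10⁻⁴ × 320 × 1.3 = 0.08320 m
1.4×10⁻⁴ × 0.88 × 240 = 0.029568 m
Layer 4: 0.37 × 1800 × 0.76×10⁻⁴ = 0.050616 m
Δh = 0.10935 + 0.08320 + 0.029568 + 0.050616 = 0.272734 m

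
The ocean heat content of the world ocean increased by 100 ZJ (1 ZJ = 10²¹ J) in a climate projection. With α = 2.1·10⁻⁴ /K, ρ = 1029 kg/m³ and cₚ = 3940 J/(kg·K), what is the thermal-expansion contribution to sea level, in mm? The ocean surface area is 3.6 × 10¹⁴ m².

14.4 mm of thermosteric rise

Per unit area: Q = 100×10²¹ / (3.6×10¹⁴) ≈ 2.778×10⁸ J/m²
Δh = αQ/(ρcₚ) = 2.1×10⁻⁴ × 2.778×10⁸ / (1029 × 3940) ≈ 0.014389 m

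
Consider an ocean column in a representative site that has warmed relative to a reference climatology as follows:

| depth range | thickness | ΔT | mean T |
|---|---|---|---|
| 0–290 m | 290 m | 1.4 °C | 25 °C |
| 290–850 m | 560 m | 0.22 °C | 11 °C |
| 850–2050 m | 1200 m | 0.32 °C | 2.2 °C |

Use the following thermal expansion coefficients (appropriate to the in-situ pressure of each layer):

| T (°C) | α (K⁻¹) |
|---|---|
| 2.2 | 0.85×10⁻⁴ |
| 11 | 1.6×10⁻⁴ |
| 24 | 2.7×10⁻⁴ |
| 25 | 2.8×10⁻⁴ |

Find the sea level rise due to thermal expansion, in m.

Δh = 0.17 m

Layer 1 at 25 °C → α = 2.8×10⁻⁴ K⁻¹
Layer 2 at 11 °C → α = 1.6×10⁻⁴ K⁻¹
Layer 3 at 2.2 °C → α = 0.85×10⁻⁴ K⁻¹
0–290 m: 2.8×10⁻⁴ × 290 × 1.4 = 0.11368 m
290–850 m: 0.22 × 1.6×10⁻⁴ × 560 = 0.019712 m
Layer 3: 0.85×10⁻⁴ × 0.32 × 1200 = 0.03264 m
Δh = 0.11368 + 0.019712 + 0.03264 = 0.166032 m ≈ 0.17 m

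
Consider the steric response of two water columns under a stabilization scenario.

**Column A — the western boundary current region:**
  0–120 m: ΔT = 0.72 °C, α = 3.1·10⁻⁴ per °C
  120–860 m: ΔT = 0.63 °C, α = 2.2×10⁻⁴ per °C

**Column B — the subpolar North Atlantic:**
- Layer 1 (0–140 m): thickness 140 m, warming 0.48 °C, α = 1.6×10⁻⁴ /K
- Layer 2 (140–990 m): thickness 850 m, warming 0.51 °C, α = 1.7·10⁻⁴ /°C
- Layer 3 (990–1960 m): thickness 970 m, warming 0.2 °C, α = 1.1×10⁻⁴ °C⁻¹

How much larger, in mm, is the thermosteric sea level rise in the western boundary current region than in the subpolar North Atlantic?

Δh_A − Δh_B ≈ 24 mm

A Layer 1: 3.1×10⁻⁴ × 0.72 × 120 = 0.026784 m
A 0.63 × 740 × 2.2×10⁻⁴ = 0.102564 m
A total: 0.129348 m
B Layer 1: 140 × 1.6×10⁻⁴ × 0.48 = 0.010752 m
B Layer 2: 0.51 × 850 × 1.7×10⁻⁴ = 0.073695 m
B 990–1960 m: 1.1×10⁻⁴ × 970 × 0.2 = 0.02134 m
B total: 0.105787 m
Difference: 0.129348 − 0.105787 = 0.023561 m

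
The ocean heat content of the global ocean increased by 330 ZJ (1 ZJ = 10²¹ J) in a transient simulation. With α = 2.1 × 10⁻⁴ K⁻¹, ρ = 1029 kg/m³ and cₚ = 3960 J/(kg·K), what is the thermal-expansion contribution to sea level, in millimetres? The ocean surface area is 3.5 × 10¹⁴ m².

Per unit area: Q = 330×10²¹ / (3.5×10¹⁴) ≈ 9.429×10⁸ J/m²
Δh = αQ/(ρcₚ) = 2.1×10⁻⁴ × 9.429×10⁸ / (1029 × 3960) ≈ 0.048593 m

Δh = 48.6 mm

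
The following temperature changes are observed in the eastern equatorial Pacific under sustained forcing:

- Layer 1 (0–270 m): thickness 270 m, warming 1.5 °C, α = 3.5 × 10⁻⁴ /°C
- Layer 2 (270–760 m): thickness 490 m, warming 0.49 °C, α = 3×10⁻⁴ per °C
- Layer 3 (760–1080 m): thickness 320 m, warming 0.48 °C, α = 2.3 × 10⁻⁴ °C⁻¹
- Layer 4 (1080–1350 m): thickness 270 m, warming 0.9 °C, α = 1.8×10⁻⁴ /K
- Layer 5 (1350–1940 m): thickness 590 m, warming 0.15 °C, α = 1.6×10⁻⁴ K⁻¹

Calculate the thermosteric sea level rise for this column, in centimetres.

0–270 m: 1.5 × 270 × 3.5×10⁻⁴ = 0.14175 m
Layer 2: 3×10⁻⁴ × 490 × 0.49 = 0.07203 m
760–1080 m: 2.3×10⁻⁴ × 320 × 0.48 = 0.035328 m
Layer 4: 1.8×10⁻⁴ × 0.9 × 270 = 0.04374 m
Layer 5: 1.6×10⁻⁴ × 0.15 × 590 = 0.01416 m
Δh = 0.14175 + 0.07203 + 0.035328 + 0.04374 + 0.01416 = 0.307008 m

30.7 cm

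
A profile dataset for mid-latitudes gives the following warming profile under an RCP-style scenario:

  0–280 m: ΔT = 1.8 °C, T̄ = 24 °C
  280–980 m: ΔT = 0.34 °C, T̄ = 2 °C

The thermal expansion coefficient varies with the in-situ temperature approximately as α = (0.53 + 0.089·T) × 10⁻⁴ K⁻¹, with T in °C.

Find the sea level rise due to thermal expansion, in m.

Layer 1: α = (0.53 + 0.089×24)×10⁻⁴ = 2.666×10⁻⁴ K⁻¹
Layer 2: α = (0.53 + 0.089×2)×10⁻⁴ = 0.708×10⁻⁴ K⁻¹
Layer 1: 1.8 × 2.666×10⁻⁴ × 280 = 0.1343664 m
Layer 2: 0.34 × 700 × 0.708×10⁻⁴ = 0.0168504 m
Δh = 0.1343664 + 0.0168504 = 0.1512168 m

Δh ≈ 0.151 m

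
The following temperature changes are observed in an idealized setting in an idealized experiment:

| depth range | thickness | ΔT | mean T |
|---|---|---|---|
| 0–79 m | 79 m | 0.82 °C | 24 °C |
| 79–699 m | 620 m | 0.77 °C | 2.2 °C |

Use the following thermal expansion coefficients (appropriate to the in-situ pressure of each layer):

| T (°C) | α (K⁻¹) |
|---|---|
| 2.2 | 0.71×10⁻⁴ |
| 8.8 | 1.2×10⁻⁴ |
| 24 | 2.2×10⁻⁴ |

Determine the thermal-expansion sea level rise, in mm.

Δh ≈ 48.1 mm

Layer 1 at 24 °C → α = 2.2×10⁻⁴ K⁻¹
Layer 2 at 2.2 °C → α = 0.71×10⁻⁴ K⁻¹
0–79 m: 79 × 0.82 × 2.2×10⁻⁴ = 0.0142516 m
79–699 m: 0.71×10⁻⁴ × 0.77 × 620 = 0.0338954 m
Δh = 0.0142516 + 0.0338954 = 0.048147 m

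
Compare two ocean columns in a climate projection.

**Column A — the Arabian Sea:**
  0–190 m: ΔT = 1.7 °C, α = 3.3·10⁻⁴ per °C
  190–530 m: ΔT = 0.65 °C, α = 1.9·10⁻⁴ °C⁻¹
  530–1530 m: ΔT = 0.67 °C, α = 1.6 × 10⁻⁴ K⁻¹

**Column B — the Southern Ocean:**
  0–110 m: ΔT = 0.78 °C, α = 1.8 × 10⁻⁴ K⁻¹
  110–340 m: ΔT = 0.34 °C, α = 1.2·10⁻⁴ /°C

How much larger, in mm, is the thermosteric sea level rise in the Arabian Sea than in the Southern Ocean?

230 mm

A Layer 1: 190 × 3.3×10⁻⁴ × 1.7 = 0.10659 m
A 190–530 m: 340 × 0.65 × 1.9×10⁻⁴ = 0.04199 m
A 0.67 × 1.6×10⁻⁴ × 1000 = 0.10720 m
A total: 0.25578 m
B 0–110 m: 0.78 × 110 × 1.8×10⁻⁴ = 0.015444 m
B 230 × 1.2×10⁻⁴ × 0.34 = 0.009384 m
B total: 0.024828 m
Difference: 0.25578 − 0.024828 = 0.230952 m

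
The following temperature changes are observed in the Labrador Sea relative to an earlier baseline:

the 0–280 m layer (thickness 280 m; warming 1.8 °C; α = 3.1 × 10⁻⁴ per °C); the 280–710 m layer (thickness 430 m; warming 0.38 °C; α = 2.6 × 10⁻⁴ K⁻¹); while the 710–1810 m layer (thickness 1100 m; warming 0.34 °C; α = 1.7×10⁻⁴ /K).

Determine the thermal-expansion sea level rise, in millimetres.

Layer 1: 1.8 × 3.1×10⁻⁴ × 280 = 0.15624 m
280–710 m: 2.6×10⁻⁴ × 0.38 × 430 = 0.042484 m
710–1810 m: 0.34 × 1.7×10⁻⁴ × 1100 = 0.06358 m
Δh = 0.15624 + 0.042484 + 0.06358 = 0.262304 m

262 mm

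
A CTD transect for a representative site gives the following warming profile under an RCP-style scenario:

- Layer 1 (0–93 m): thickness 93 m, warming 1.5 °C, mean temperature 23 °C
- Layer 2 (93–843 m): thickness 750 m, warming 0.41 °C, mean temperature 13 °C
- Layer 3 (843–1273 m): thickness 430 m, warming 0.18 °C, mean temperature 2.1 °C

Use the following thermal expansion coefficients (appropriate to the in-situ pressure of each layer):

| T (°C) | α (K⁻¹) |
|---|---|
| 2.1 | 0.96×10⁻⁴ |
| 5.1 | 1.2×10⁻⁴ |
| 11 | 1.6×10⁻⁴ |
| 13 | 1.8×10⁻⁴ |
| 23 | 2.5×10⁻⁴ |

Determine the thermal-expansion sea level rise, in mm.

Layer 1 at 23 °C → α = 2.5×10⁻⁴ K⁻¹
Layer 2 at 13 °C → α = 1.8×10⁻⁴ K⁻¹
Layer 3 at 2.1 °C → α = 0.96×10⁻⁴ K⁻¹
0–93 m: 2.5×10⁻⁴ × 1.5 × 93 = 0.034875 m
Layer 2: 0.41 × 750 × 1.8×10⁻⁴ = 0.05535 m
Layer 3: 430 × 0.18 × 0.96×10⁻⁴ = 0.0074304 m
Δh = 0.034875 + 0.05535 + 0.0074304 = 0.0976554 m

Δh ≈ 97.7 mm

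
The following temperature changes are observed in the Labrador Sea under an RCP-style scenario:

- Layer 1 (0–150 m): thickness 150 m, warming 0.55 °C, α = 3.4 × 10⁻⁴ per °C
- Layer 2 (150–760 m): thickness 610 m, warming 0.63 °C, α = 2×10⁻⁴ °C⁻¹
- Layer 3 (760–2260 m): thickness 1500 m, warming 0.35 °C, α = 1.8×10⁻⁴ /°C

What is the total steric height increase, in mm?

0–150 m: 150 × 3.4×10⁻⁴ × 0.55 = 0.02805 m
150–760 m: 2×10⁻⁴ × 0.63 × 610 = 0.07686 m
760–2260 m: 0.35 × 1500 × 1.8×10⁻⁴ = 0.09450 m
Δh = 0.02805 + 0.07686 + 0.09450 = 0.19941 m

about 199 mm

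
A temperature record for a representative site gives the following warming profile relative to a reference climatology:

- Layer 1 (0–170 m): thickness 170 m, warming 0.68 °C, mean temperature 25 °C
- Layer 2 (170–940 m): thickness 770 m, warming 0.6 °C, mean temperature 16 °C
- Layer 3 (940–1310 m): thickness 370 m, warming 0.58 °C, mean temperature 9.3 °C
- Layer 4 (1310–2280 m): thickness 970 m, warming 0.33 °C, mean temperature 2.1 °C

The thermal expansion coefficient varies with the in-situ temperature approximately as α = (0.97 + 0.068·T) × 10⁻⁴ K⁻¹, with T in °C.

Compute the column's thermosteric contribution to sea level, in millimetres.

Layer 1: α = (0.97 + 0.068×25)×10⁻⁴ = 2.67×10⁻⁴ K⁻¹
Layer 2: α = (0.97 + 0.068×16)×10⁻⁴ = 2.058×10⁻⁴ K⁻¹
Layer 3: α = (0.97 + 0.068×9.3)×10⁻⁴ = 1.6024×10⁻⁴ K⁻¹
Layer 4: α = (0.97 + 0.068×2.1)×10⁻⁴ = 1.1128×10⁻⁴ K⁻¹
170 × 2.67×10⁻⁴ × 0.68 = 0.0308652 m
0.6 × 2.058×10⁻⁴ × 770 = 0.0950796 m
Layer 3: 0.58 × 1.6024×10⁻⁴ × 370 = 0.034387504 m
1310–2280 m: 1.1128×10⁻⁴ × 970 × 0.33 = 0.035620728 m
Δh = 0.0308652 + 0.0950796 + 0.034387504 + 0.035620728 = 0.195953032 m ≈ 200 mm

200 mm of thermosteric rise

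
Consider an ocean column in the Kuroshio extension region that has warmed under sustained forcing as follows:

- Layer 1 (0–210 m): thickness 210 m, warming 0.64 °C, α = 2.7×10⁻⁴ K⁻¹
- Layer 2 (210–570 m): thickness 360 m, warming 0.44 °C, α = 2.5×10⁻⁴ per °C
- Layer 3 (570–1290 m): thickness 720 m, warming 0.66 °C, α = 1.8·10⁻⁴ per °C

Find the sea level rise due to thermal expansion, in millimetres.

Layer 1: 210 × 0.64 × 2.7×10⁻⁴ = 0.036288 m
210–570 m: 360 × 0.44 × 2.5×10⁻⁴ = 0.03960 m
570–1290 m: 0.66 × 720 × 1.8×10⁻⁴ = 0.085536 m
Δh = 0.036288 + 0.03960 + 0.085536 = 0.161424 m

161 mm of thermosteric rise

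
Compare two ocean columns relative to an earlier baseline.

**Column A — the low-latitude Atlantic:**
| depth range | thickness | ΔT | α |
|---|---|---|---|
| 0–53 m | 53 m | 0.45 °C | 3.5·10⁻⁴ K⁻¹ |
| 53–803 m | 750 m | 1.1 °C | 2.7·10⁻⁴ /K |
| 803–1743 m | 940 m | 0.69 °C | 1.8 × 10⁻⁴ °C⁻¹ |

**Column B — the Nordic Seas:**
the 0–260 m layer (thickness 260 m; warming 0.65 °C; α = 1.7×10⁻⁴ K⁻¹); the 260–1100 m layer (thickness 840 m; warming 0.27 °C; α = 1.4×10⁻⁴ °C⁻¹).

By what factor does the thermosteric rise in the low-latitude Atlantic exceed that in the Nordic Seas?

A 0–53 m: 3.5×10⁻⁴ × 53 × 0.45 = 0.0083475 m
A 53–803 m: 2.7×10⁻⁴ × 750 × 1.1 = 0.22275 m
A 803–1743 m: 0.69 × 1.8×10⁻⁴ × 940 = 0.116748 m
A total: 0.3478455 m
B 0–260 m: 0.65 × 260 × 1.7×10⁻⁴ = 0.02873 m
B 0.27 × 1.4×10⁻⁴ × 840 = 0.031752 m
B total: 0.060482 m
Ratio: 0.3478455 / 0.060482 ≈ 5.751

a factor of 5.8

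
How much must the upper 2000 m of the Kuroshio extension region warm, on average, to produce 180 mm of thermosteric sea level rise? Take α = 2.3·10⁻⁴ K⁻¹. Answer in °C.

ΔT = Δh/(αH) = 0.18 / (2.3×10⁻⁴ × 2000) ≈ 0.3913 °C

0.391 °C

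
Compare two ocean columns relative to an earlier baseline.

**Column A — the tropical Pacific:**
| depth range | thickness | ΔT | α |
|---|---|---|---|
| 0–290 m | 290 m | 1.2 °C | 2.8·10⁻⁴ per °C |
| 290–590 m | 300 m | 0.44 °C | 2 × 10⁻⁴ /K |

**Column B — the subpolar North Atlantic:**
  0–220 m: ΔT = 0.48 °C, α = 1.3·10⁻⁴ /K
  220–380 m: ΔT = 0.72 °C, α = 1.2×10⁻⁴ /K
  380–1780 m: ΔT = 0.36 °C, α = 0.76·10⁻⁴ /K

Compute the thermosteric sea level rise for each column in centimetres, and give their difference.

A: 12 cm; B: 6.6 cm; difference 5.8 cm

A 290 × 1.2 × 2.8×10⁻⁴ = 0.09744 m
A Layer 2: 0.44 × 300 × 2×10⁻⁴ = 0.02640 m
A total: 0.12384 m
B 0.48 × 1.3×10⁻⁴ × 220 = 0.013728 m
B Layer 2: 160 × 0.72 × 1.2×10⁻⁴ = 0.013824 m
B Layer 3: 0.36 × 1400 × 0.76×10⁻⁴ = 0.038304 m
B total: 0.065856 m
Difference: 0.12384 − 0.065856 = 0.057984 m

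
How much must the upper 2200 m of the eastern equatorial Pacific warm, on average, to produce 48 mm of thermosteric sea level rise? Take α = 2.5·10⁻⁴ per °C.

0.0873 K

ΔT = Δh/(αH) = 0.048 / (2.5×10⁻⁴ × 2200) ≈ 0.08727 K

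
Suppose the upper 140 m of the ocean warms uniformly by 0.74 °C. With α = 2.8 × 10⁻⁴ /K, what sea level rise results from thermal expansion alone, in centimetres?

Δh = αΔT·H = 2.8×10⁻⁴ × 0.74 × 140 = 0.029008 m

about 2.90 cm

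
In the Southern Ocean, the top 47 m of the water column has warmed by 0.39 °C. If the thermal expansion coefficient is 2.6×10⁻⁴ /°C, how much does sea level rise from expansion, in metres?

0.00477 m

Δh = αΔT·H = 2.6×10⁻⁴ × 0.39 × 47 = 0.0047658 m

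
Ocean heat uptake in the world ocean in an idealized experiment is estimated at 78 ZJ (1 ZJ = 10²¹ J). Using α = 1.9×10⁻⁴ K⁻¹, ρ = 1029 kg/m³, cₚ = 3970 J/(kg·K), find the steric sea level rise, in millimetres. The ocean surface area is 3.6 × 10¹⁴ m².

Per unit area: Q = 78×10²¹ / (3.6×10¹⁴) ≈ 2.167×10⁸ J/m²
Δh = αQ/(ρcₚ) = 1.9×10⁻⁴ × 2.167×10⁸ / (1029 × 3970) ≈ 0.010079 m

Δh = 10.1 mm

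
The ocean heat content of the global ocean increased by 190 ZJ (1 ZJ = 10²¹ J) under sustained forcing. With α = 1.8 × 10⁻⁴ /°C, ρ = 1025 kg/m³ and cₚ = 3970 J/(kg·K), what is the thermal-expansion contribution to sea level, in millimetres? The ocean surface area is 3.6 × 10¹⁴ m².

23.3 mm of thermosteric rise

Per unit area: Q = 190×10²¹ / (3.6×10¹⁴) ≈ 5.278×10⁸ J/m²
Δh = αQ/(ρcₚ) = 1.8×10⁻⁴ × 5.278×10⁸ / (1025 × 3970) ≈ 0.023347 m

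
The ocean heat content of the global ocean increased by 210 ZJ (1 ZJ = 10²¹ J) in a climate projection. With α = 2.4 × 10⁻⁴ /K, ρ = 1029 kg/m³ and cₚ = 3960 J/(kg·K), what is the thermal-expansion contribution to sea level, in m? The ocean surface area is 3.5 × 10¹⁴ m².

Per unit area: Q = 210×10²¹ / (3.5×10¹⁴) = 6×10⁸ J/m²
Δh = αQ/(ρcₚ) = 2.4×10⁻⁴ × 6×10⁸ / (1029 × 3960) ≈ 0.035339 m

Δh ≈ 0.0353 m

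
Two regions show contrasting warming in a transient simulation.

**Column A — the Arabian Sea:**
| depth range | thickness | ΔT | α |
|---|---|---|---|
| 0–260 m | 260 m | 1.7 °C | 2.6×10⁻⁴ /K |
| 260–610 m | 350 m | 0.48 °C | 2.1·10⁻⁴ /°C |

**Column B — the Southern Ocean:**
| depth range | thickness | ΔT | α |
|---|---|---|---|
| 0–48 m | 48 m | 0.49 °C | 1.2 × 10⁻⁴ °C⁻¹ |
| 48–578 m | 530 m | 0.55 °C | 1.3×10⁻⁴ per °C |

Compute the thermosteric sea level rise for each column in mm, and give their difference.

A 0–260 m: 260 × 1.7 × 2.6×10⁻⁴ = 0.11492 m
A 260–610 m: 0.48 × 2.1×10⁻⁴ × 350 = 0.03528 m
A total: 0.15020 m
B Layer 1: 1.2×10⁻⁴ × 48 × 0.49 = 0.0028224 m
B 530 × 0.55 × 1.3×10⁻⁴ = 0.037895 m
B total: 0.0407174 m
Difference: 0.15020 − 0.0407174 = 0.1094826 m

Δh_A ≈ 150 mm, Δh_B ≈ 40.7 mm; difference ≈ 109 mm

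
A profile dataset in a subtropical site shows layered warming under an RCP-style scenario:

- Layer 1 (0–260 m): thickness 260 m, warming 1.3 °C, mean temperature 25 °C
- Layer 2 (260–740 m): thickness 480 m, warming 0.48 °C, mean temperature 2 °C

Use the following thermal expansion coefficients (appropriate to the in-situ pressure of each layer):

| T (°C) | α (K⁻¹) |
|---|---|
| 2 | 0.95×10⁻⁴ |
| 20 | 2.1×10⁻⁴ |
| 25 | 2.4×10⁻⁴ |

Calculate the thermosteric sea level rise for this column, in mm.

Layer 1 at 25 °C → α = 2.4×10⁻⁴ K⁻¹
Layer 2 at 2 °C → α = 0.95×10⁻⁴ K⁻¹
0–260 m: 260 × 2.4×10⁻⁴ × 1.3 = 0.08112 m
0.48 × 480 × 0.95×10⁻⁴ = 0.021888 m
Δh = 0.08112 + 0.021888 = 0.103008 m

103 mm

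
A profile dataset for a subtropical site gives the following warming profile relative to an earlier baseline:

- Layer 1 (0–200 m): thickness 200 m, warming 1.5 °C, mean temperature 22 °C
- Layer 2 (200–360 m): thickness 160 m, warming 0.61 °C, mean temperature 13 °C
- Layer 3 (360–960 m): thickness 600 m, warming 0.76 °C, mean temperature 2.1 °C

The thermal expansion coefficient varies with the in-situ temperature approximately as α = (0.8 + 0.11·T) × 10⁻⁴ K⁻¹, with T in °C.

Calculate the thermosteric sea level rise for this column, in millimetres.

Δh = 170 mm

Layer 1: α = (0.8 + 0.11×22)×10⁻⁴ = 3.22×10⁻⁴ K⁻¹
Layer 2: α = (0.8 + 0.11×13)×10⁻⁴ = 2.23×10⁻⁴ K⁻¹
Layer 3: α = (0.8 + 0.11×2.1)×10⁻⁴ = 1.031×10⁻⁴ K⁻¹
0–200 m: 1.5 × 200 × 3.22×10⁻⁴ = 0.09660 m
Layer 2: 2.23×10⁻⁴ × 0.61 × 160 = 0.0217648 m
Layer 3: 600 × 1.031×10⁻⁴ × 0.76 = 0.0470136 m
Δh = 0.09660 + 0.0217648 + 0.0470136 = 0.1653784 m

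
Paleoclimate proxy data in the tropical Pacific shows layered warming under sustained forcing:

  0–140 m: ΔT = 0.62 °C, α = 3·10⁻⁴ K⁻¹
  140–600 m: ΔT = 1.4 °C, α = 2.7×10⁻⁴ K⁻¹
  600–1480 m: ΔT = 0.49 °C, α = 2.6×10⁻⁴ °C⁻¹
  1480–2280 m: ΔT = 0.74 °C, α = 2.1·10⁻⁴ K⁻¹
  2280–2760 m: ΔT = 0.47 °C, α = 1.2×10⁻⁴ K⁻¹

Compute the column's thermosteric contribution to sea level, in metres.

0–140 m: 3×10⁻⁴ × 0.62 × 140 = 0.02604 m
Layer 2: 1.4 × 460 × 2.7×10⁻⁴ = 0.17388 m
600–1480 m: 2.6×10⁻⁴ × 0.49 × 880 = 0.112112 m
1480–2280 m: 2.1×10⁻⁴ × 0.74 × 800 = 0.12432 m
Layer 5: 0.47 × 480 × 1.2×10⁻⁴ = 0.027072 m
Δh = 0.02604 + 0.17388 + 0.112112 + 0.12432 + 0.027072 = 0.463424 m

Δh ≈ 0.463 m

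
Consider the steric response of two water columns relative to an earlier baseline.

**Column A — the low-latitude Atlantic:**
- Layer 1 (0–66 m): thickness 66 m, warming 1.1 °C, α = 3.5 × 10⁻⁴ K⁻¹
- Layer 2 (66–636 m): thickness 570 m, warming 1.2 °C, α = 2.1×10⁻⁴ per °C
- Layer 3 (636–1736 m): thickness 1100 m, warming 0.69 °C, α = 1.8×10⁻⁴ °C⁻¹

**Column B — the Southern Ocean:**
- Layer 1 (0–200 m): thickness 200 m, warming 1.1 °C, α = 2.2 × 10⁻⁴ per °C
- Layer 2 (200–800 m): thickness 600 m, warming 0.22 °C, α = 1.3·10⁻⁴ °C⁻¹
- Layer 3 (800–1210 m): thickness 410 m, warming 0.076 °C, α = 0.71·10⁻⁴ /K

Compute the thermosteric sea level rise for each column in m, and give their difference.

A 0–66 m: 1.1 × 3.5×10⁻⁴ × 66 = 0.02541 m
A 2.1×10⁻⁴ × 1.2 × 570 = 0.14364 m
A 636–1736 m: 0.69 × 1100 × 1.8×10⁻⁴ = 0.13662 m
A total: 0.30567 m
B 200 × 1.1 × 2.2×10⁻⁴ = 0.04840 m
B 1.3×10⁻⁴ × 0.22 × 600 = 0.01716 m
B Layer 3: 0.71×10⁻⁴ × 410 × 0.076 = 0.00221236 m
B total: 0.06777236 m
Difference: 0.30567 − 0.06777236 = 0.23789764 m

Δh_A ≈ 0.306 m, Δh_B ≈ 0.0678 m; difference ≈ 0.238 m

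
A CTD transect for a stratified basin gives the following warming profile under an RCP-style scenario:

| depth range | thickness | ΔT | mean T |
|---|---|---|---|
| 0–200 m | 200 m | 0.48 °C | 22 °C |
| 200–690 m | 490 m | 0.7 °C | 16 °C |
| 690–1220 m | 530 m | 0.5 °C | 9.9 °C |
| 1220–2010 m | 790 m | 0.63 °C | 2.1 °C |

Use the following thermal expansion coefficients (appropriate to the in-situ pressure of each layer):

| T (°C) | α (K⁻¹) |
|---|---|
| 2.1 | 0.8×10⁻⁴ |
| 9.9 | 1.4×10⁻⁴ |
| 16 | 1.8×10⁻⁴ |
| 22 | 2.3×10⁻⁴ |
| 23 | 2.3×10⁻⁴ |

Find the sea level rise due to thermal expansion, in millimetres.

Layer 1 at 22 °C → α = 2.3×10⁻⁴ K⁻¹
Layer 2 at 16 °C → α = 1.8×10⁻⁴ K⁻¹
Layer 3 at 9.9 °C → α = 1.4×10⁻⁴ K⁻¹
Layer 4 at 2.1 °C → α = 0.8×10⁻⁴ K⁻¹
200 × 2.3×10⁻⁴ × 0.48 = 0.02208 m
490 × 0.7 × 1.8×10⁻⁴ = 0.06174 m
690–1220 m: 1.4×10⁻⁴ × 0.5 × 530 = 0.03710 m
1220–2010 m: 790 × 0.8×10⁻⁴ × 0.63 = 0.039816 m
Δh = 0.02208 + 0.06174 + 0.03710 + 0.039816 = 0.160736 m

Δh ≈ 160 mm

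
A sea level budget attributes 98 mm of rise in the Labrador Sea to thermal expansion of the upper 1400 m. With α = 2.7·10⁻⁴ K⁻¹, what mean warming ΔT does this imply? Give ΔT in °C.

ΔT = Δh/(αH) = 0.098 / (2.7×10⁻⁴ × 1400) ≈ 0.2593 °C

about 0.259 °C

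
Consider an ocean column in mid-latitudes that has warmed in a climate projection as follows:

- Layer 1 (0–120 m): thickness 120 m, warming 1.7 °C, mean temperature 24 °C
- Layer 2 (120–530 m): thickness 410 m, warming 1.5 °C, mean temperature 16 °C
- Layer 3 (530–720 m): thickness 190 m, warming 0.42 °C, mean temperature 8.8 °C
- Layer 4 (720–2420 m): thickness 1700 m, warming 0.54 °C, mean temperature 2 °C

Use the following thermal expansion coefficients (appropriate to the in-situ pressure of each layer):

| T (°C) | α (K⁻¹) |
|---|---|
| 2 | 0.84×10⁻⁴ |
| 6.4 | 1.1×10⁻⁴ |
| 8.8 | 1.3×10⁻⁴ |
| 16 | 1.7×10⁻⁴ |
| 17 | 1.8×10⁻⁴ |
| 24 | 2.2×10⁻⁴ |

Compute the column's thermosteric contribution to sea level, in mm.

Layer 1 at 24 °C → α = 2.2×10⁻⁴ K⁻¹
Layer 2 at 16 °C → α = 1.7×10⁻⁴ K⁻¹
Layer 3 at 8.8 °C → α = 1.3×10⁻⁴ K⁻¹
Layer 4 at 2 °C → α = 0.84×10⁻⁴ K⁻¹
120 × 2.2×10⁻⁴ × 1.7 = 0.04488 m
1.7×10⁻⁴ × 410 × 1.5 = 0.10455 m
Layer 3: 1.3×10⁻⁴ × 190 × 0.42 = 0.010374 m
Layer 4: 0.54 × 1700 × 0.84×10⁻⁴ = 0.077112 m
Δh = 0.04488 + 0.10455 + 0.010374 + 0.077112 = 0.236916 m

Δh ≈ 237 mm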